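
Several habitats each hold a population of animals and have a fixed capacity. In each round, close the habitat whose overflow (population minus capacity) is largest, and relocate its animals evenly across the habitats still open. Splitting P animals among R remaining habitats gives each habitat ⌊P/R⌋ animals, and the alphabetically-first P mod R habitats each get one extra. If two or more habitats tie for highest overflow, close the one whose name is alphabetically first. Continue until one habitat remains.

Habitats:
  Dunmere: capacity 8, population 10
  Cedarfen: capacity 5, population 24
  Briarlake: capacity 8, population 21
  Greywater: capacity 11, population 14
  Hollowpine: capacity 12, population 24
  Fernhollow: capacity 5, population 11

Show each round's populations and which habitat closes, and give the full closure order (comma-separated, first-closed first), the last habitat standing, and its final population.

Closure order: Cedarfen, Briarlake, Hollowpine, Fernhollow, Dunmere
Last habitat: Greywater with 104 animals

Round 1: Briarlake=21 Cedarfen=24 Dunmere=10 Fernhollow=11 Greywater=14 Hollowpine=24 → close Cedarfen (overflow 19)
  24÷5 = 4 each, +1 to first 4
Round 2: Briarlake=26 Dunmere=15 Fernhollow=16 Greywater=19 Hollowpine=28 → close Briarlake (overflow 18)
  26÷4 = 6 each, +1 to first 2
Round 3: Dunmere=22 Fernhollow=23 Greywater=25 Hollowpine=34 → close Hollowpine (overflow 22)
  34÷3 = 11 each, +1 to first 1
Round 4: Dunmere=34 Fernhollow=34 Greywater=36 → close Fernhollow (overflow 29)
  34÷2 = 17 each, +1 to first 0
Round 5: Dunmere=51 Greywater=53 → close Dunmere (overflow 43)
  51÷1 = 51 each, +1 to first 0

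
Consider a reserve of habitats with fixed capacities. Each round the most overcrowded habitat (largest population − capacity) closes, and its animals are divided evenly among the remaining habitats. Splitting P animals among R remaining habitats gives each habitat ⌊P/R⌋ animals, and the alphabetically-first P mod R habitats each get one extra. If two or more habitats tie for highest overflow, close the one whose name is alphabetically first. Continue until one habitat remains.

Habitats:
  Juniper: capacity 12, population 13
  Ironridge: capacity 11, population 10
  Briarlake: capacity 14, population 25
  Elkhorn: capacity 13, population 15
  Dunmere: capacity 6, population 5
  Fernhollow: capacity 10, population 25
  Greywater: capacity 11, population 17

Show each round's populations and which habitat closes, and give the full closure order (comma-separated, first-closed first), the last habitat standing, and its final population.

Closure order: Fernhollow, Briarlake, Greywater, Elkhorn, Dunmere, Ironridge
Last habitat: Juniper with 110 animals

Round 1: Briarlake=25 Dunmere=5 Elkhorn=15 Fernhollow=25 Greywater=17 Ironridge=10 Juniper=13 → close Fernhollow (overflow 15)
  25÷6 = 4 each, +1 to first 1
Round 2: Briarlake=30 Dunmere=9 Elkhorn=19 Greywater=21 Ironridge=14 Juniper=17 → close Briarlake (overflow 16)
  30÷5 = 6 each, +1 to first 0
Round 3: Dunmere=15 Elkhorn=25 Greywater=27 Ironridge=20 Juniper=23 → close Greywater (overflow 16)
  27÷4 = 6 each, +1 to first 3
Round 4: Dunmere=22 Elkhorn=32 Ironridge=27 Juniper=29 → close Elkhorn (overflow 19)
  32÷3 = 10 each, +1 to first 2
Round 5: Dunmere=33 Ironridge=38 Juniper=39 → close Dunmere (overflow 27)
  33÷2 = 16 each, +1 to first 1
Round 6: Ironridge=55 Juniper=55 → close Ironridge (overflow 44)
  55÷1 = 55 each, +1 to first 0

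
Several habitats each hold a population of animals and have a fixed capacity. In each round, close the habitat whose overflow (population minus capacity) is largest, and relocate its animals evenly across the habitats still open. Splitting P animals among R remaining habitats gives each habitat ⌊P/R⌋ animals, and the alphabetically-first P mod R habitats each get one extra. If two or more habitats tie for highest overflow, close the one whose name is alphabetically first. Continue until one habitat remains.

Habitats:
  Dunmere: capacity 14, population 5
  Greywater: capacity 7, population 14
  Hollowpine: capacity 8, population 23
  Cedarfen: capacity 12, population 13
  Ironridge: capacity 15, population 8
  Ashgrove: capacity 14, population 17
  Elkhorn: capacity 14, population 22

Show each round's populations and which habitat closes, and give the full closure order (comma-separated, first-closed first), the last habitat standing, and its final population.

Round 1: Ashgrove=17 Cedarfen=13 Dunmere=5 Elkhorn=22 Greywater=14 Hollowpine=23 Ironridge=8 → close Hollowpine (overflow 15)
  23÷6 = 3 each, +1 to first 5
Round 2: Ashgrove=21 Cedarfen=17 Dunmere=9 Elkhorn=26 Greywater=18 Ironridge=11 → close Elkhorn (overflow 12)
  26÷5 = 5 each, +1 to first 1
Round 3: Ashgrove=27 Cedarfen=22 Dunmere=14 Greywater=23 Ironridge=16 → close Greywater (overflow 16)
  23÷4 = 5 each, +1 to first 3
Round 4: Ashgrove=33 Cedarfen=28 Dunmere=20 Ironridge=21 → close Ashgrove (overflow 19)
  33÷3 = 11 each, +1 to first 0
Round 5: Cedarfen=39 Dunmere=31 Ironridge=32 → close Cedarfen (overflow 27)
  39÷2 = 19 each, +1 to first 1
Round 6: Dunmere=51 Ironridge=51 → close Dunmere (overflow 37)
  51÷1 = 51 each, +1 to first 0

Closure order: Hollowpine, Elkhorn, Greywater, Ashgrove, Cedarfen, Dunmere
Last habitat: Ironridge with 102 animals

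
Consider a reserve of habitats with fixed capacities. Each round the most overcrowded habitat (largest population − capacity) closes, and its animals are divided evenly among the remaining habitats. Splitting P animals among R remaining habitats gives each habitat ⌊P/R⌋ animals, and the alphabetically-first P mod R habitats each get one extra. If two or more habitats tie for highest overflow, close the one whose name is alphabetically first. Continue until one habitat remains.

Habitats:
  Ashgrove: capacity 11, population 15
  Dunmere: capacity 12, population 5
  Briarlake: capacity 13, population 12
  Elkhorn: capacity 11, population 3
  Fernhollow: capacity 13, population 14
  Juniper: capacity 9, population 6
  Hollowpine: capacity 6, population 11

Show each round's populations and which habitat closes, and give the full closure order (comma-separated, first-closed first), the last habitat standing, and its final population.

Closure order: Hollowpine, Ashgrove, Fernhollow, Briarlake, Dunmere, Juniper
Last habitat: Elkhorn with 66 animals

Round 1: Ashgrove=15 Briarlake=12 Dunmere=5 Elkhorn=3 Fernhollow=14 Hollowpine=11 Juniper=6 → close Hollowpine (overflow 5)
  11÷6 = 1 each, +1 to first 5
Round 2: Ashgrove=17 Briarlake=14 Dunmere=7 Elkhorn=5 Fernhollow=16 Juniper=7 → close Ashgrove (overflow 6)
  17÷5 = 3 each, +1 to first 2
Round 3: Briarlake=18 Dunmere=11 Elkhorn=8 Fernhollow=19 Juniper=10 → close Fernhollow (overflow 6)
  19÷4 = 4 each, +1 to first 3
Round 4: Briarlake=23 Dunmere=16 Elkhorn=13 Juniper=14 → close Briarlake (overflow 10)
  23÷3 = 7 each, +1 to first 2
Round 5: Dunmere=24 Elkhorn=21 Juniper=21 → close Dunmere (overflow 12)
  24÷2 = 12 each, +1 to first 0
Round 6: Elkhorn=33 Juniper=33 → close Juniper (overflow 24)
  33÷1 = 33 each, +1 to first 0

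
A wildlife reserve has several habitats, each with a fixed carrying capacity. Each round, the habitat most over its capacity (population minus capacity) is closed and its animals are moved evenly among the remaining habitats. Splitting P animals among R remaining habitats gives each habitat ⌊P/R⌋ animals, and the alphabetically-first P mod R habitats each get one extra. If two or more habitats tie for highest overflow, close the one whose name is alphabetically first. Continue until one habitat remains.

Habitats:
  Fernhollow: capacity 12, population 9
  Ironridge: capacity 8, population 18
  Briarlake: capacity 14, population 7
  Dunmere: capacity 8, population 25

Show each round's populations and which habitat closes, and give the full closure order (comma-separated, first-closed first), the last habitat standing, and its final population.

Closure order: Dunmere, Ironridge, Fernhollow
Last habitat: Briarlake with 59 animals

Round 1: Briarlake=7 Dunmere=25 Fernhollow=9 Ironridge=18 → close Dunmere (overflow 17)
  25÷3 = 8 each, +1 to first 1
Round 2: Briarlake=16 Fernhollow=17 Ironridge=26 → close Ironridge (overflow 18)
  26÷2 = 13 each, +1 to first 0
Round 3: Briarlake=29 Fernhollow=30 → close Fernhollow (overflow 18)
  30÷1 = 30 each, +1 to first 0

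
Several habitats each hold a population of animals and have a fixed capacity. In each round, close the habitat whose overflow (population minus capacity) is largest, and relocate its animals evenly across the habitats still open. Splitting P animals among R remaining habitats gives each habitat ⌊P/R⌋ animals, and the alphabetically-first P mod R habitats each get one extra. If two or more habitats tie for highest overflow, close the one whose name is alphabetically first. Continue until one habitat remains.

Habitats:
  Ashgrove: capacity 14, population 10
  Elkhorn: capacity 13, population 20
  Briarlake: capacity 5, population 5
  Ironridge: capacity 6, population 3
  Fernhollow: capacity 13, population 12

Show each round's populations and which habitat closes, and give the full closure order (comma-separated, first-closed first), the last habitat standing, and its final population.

Round 1: Ashgrove=10 Briarlake=5 Elkhorn=20 Fernhollow=12 Ironridge=3 → close Elkhorn (overflow 7)
  20÷4 = 5 each, +1 to first 0
Round 2: Ashgrove=15 Briarlake=10 Fernhollow=17 Ironridge=8 → close Briarlake (overflow 5)
  10÷3 = 3 each, +1 to first 1
Round 3: Ashgrove=19 Fernhollow=20 Ironridge=11 → close Fernhollow (overflow 7)
  20÷2 = 10 each, +1 to first 0
Round 4: Ashgrove=29 Ironridge=21 → close Ashgrove (overflow 15)
  29÷1 = 29 each, +1 to first 0

Closure order: Elkhorn, Briarlake, Fernhollow, Ashgrove
Last habitat: Ironridge with 50 animals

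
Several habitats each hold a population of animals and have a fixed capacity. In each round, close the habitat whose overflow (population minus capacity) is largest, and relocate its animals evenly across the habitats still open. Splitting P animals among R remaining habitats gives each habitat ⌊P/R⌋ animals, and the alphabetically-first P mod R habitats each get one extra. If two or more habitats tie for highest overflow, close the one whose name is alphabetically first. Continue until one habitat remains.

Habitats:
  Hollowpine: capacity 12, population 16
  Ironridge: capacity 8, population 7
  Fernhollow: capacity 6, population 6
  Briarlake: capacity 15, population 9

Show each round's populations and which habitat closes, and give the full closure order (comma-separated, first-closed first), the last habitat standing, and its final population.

Round 1: Briarlake=9 Fernhollow=6 Hollowpine=16 Ironridge=7 → close Hollowpine (overflow 4)
  16÷3 = 5 each, +1 to first 1
Round 2: Briarlake=15 Fernhollow=11 Ironridge=12 → close Fernhollow (overflow 5)
  11÷2 = 5 each, +1 to first 1
Round 3: Briarlake=21 Ironridge=17 → close Ironridge (overflow 9)
  17÷1 = 17 each, +1 to first 0

Closure order: Hollowpine, Fernhollow, Ironridge
Last habitat: Briarlake with 38 animals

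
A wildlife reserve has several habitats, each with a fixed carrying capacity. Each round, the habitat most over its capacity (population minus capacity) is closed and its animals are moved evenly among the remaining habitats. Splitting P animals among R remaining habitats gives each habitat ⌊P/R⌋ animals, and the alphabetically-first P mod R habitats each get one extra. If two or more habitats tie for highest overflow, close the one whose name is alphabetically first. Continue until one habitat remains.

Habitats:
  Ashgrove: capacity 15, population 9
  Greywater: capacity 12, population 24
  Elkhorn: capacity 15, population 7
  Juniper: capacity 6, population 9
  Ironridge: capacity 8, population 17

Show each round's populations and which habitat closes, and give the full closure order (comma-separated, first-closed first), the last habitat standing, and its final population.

Round 1: Ashgrove=9 Elkhorn=7 Greywater=24 Ironridge=17 Juniper=9 → close Greywater (overflow 12)
  24÷4 = 6 each, +1 to first 0
Round 2: Ashgrove=15 Elkhorn=13 Ironridge=23 Juniper=15 → close Ironridge (overflow 15)
  23÷3 = 7 each, +1 to first 2
Round 3: Ashgrove=23 Elkhorn=21 Juniper=22 → close Juniper (overflow 16)
  22÷2 = 11 each, +1 to first 0
Round 4: Ashgrove=34 Elkhorn=32 → close Ashgrove (overflow 19)
  34÷1 = 34 each, +1 to first 0

Closure order: Greywater, Ironridge, Juniper, Ashgrove
Last habitat: Elkhorn with 66 animals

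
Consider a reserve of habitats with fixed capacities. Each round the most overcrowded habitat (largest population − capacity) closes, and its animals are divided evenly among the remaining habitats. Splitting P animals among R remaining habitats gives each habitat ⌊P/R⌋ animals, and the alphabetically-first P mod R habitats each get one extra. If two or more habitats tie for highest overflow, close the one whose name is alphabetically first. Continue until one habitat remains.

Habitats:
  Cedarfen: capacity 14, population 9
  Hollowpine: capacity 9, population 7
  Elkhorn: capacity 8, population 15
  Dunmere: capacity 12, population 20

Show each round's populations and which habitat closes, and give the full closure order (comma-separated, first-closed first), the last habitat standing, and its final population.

Round 1: Cedarfen=9 Dunmere=20 Elkhorn=15 Hollowpine=7 → close Dunmere (overflow 8)
  20÷3 = 6 each, +1 to first 2
Round 2: Cedarfen=16 Elkhorn=22 Hollowpine=13 → close Elkhorn (overflow 14)
  22÷2 = 11 each, +1 to first 0
Round 3: Cedarfen=27 Hollowpine=24 → close Hollowpine (overflow 15)
  24÷1 = 24 each, +1 to first 0

Closure order: Dunmere, Elkhorn, Hollowpine
Last habitat: Cedarfen with 51 animals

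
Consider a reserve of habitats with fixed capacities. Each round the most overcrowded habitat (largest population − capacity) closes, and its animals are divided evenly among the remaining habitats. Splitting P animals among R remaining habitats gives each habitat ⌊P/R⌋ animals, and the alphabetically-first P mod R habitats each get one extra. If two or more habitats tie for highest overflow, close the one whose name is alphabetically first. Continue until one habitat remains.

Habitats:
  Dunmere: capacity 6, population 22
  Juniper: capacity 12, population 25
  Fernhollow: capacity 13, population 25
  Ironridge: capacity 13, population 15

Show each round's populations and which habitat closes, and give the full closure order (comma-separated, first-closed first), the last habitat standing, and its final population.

Round 1: Dunmere=22 Fernhollow=25 Ironridge=15 Juniper=25 → close Dunmere (overflow 16)
  22÷3 = 7 each, +1 to first 1
Round 2: Fernhollow=33 Ironridge=22 Juniper=32 → close Fernhollow (overflow 20)
  33÷2 = 16 each, +1 to first 1
Round 3: Ironridge=39 Juniper=48 → close Juniper (overflow 36)
  48÷1 = 48 each, +1 to first 0

Closure order: Dunmere, Fernhollow, Juniper
Last habitat: Ironridge with 87 animals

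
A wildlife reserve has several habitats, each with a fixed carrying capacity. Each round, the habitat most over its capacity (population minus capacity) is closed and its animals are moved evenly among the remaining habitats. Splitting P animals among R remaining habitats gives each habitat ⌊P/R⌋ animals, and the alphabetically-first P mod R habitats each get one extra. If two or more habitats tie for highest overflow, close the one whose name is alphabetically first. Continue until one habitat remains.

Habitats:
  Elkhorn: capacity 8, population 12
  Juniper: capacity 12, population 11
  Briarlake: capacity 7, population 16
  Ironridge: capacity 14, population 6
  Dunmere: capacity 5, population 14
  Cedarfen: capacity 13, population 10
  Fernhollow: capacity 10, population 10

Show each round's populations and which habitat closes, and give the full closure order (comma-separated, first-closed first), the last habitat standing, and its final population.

Round 1: Briarlake=16 Cedarfen=10 Dunmere=14 Elkhorn=12 Fernhollow=10 Ironridge=6 Juniper=11 → close Briarlake (overflow 9)
  16÷6 = 2 each, +1 to first 4
Round 2: Cedarfen=13 Dunmere=17 Elkhorn=15 Fernhollow=13 Ironridge=8 Juniper=13 → close Dunmere (overflow 12)
  17÷5 = 3 each, +1 to first 2
Round 3: Cedarfen=17 Elkhorn=19 Fernhollow=16 Ironridge=11 Juniper=16 → close Elkhorn (overflow 11)
  19÷4 = 4 each, +1 to first 3
Round 4: Cedarfen=22 Fernhollow=21 Ironridge=16 Juniper=20 → close Fernhollow (overflow 11)
  21÷3 = 7 each, +1 to first 0
Round 5: Cedarfen=29 Ironridge=23 Juniper=27 → close Cedarfen (overflow 16)
  29÷2 = 14 each, +1 to first 1
Round 6: Ironridge=38 Juniper=41 → close Juniper (overflow 29)
  41÷1 = 41 each, +1 to first 0

Closure order: Briarlake, Dunmere, Elkhorn, Fernhollow, Cedarfen, Juniper
Last habitat: Ironridge with 79 animals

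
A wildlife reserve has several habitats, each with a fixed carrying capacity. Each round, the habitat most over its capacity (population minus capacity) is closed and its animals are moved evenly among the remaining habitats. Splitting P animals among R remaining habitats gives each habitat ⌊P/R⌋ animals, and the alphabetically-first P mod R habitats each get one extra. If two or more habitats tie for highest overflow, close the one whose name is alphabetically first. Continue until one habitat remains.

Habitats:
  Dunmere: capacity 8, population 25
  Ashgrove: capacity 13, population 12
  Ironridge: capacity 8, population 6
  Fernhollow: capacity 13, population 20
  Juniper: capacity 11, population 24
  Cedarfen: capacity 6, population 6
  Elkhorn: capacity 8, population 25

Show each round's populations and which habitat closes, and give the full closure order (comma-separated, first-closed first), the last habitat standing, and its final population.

Closure order: Dunmere, Elkhorn, Juniper, Fernhollow, Ashgrove, Cedarfen
Last habitat: Ironridge with 118 animals

Round 1: Ashgrove=12 Cedarfen=6 Dunmere=25 Elkhorn=25 Fernhollow=20 Ironridge=6 Juniper=24 → close Dunmere (overflow 17)
  25÷6 = 4 each, +1 to first 1
Round 2: Ashgrove=17 Cedarfen=10 Elkhorn=29 Fernhollow=24 Ironridge=10 Juniper=28 → close Elkhorn (overflow 21)
  29÷5 = 5 each, +1 to first 4
Round 3: Ashgrove=23 Cedarfen=16 Fernhollow=30 Ironridge=16 Juniper=33 → close Juniper (overflow 22)
  33÷4 = 8 each, +1 to first 1
Round 4: Ashgrove=32 Cedarfen=24 Fernhollow=38 Ironridge=24 → close Fernhollow (overflow 25)
  38÷3 = 12 each, +1 to first 2
Round 5: Ashgrove=45 Cedarfen=37 Ironridge=36 → close Ashgrove (overflow 32)
  45÷2 = 22 each, +1 to first 1
Round 6: Cedarfen=60 Ironridge=58 → close Cedarfen (overflow 54)
  60÷1 = 60 each, +1 to first 0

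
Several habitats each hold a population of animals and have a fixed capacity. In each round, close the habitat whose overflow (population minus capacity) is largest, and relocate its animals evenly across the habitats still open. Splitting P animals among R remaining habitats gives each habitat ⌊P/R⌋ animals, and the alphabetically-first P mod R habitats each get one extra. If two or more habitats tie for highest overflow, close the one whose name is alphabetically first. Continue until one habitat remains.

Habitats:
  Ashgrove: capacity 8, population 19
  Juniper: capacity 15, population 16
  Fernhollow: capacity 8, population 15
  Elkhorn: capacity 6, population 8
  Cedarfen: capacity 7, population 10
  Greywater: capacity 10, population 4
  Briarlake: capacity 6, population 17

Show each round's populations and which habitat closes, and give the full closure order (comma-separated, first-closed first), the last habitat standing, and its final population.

Round 1: Ashgrove=19 Briarlake=17 Cedarfen=10 Elkhorn=8 Fernhollow=15 Greywater=4 Juniper=16 → close Ashgrove (overflow 11)
  19÷6 = 3 each, +1 to first 1
Round 2: Briarlake=21 Cedarfen=13 Elkhorn=11 Fernhollow=18 Greywater=7 Juniper=19 → close Briarlake (overflow 15)
  21÷5 = 4 each, +1 to first 1
Round 3: Cedarfen=18 Elkhorn=15 Fernhollow=22 Greywater=11 Juniper=23 → close Fernhollow (overflow 14)
  22÷4 = 5 each, +1 to first 2
Round 4: Cedarfen=24 Elkhorn=21 Greywater=16 Juniper=28 → close Cedarfen (overflow 17)
  24÷3 = 8 each, +1 to first 0
Round 5: Elkhorn=29 Greywater=24 Juniper=36 → close Elkhorn (overflow 23)
  29÷2 = 14 each, +1 to first 1
Round 6: Greywater=39 Juniper=50 → close Juniper (overflow 35)
  50÷1 = 50 each, +1 to first 0

Closure order: Ashgrove, Briarlake, Fernhollow, Cedarfen, Elkhorn, Juniper
Last habitat: Greywater with 89 animals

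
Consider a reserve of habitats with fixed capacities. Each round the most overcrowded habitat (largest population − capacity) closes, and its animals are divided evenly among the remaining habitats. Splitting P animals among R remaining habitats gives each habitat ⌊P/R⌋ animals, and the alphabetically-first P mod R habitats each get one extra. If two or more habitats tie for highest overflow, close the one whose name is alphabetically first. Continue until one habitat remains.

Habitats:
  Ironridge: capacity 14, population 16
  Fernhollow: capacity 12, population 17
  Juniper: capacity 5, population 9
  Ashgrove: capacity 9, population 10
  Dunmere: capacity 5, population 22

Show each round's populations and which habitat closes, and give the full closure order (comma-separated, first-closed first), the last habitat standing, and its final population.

Closure order: Dunmere, Fernhollow, Juniper, Ashgrove
Last habitat: Ironridge with 74 animals

Round 1: Ashgrove=10 Dunmere=22 Fernhollow=17 Ironridge=16 Juniper=9 → close Dunmere (overflow 17)
  22÷4 = 5 each, +1 to first 2
Round 2: Ashgrove=16 Fernhollow=23 Ironridge=21 Juniper=14 → close Fernhollow (overflow 11)
  23÷3 = 7 each, +1 to first 2
Round 3: Ashgrove=24 Ironridge=29 Juniper=21 → close Juniper (overflow 16)
  21÷2 = 10 each, +1 to first 1
Round 4: Ashgrove=35 Ironridge=39 → close Ashgrove (overflow 26)
  35÷1 = 35 each, +1 to first 0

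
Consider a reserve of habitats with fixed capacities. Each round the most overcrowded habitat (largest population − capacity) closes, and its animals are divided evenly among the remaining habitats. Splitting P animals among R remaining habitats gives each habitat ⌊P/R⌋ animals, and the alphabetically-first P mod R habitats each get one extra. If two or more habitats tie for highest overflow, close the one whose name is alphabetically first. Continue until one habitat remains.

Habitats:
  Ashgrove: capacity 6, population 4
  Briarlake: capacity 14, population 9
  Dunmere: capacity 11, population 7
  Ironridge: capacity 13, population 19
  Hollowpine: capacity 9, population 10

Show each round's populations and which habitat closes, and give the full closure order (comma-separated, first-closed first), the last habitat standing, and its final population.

Round 1: Ashgrove=4 Briarlake=9 Dunmere=7 Hollowpine=10 Ironridge=19 → close Ironridge (overflow 6)
  19÷4 = 4 each, +1 to first 3
Round 2: Ashgrove=9 Briarlake=14 Dunmere=12 Hollowpine=14 → close Hollowpine (overflow 5)
  14÷3 = 4 each, +1 to first 2
Round 3: Ashgrove=14 Briarlake=19 Dunmere=16 → close Ashgrove (overflow 8)
  14÷2 = 7 each, +1 to first 0
Round 4: Briarlake=26 Dunmere=23 → close Briarlake (overflow 12)
  26÷1 = 26 each, +1 to first 0

Closure order: Ironridge, Hollowpine, Ashgrove, Briarlake
Last habitat: Dunmere with 49 animals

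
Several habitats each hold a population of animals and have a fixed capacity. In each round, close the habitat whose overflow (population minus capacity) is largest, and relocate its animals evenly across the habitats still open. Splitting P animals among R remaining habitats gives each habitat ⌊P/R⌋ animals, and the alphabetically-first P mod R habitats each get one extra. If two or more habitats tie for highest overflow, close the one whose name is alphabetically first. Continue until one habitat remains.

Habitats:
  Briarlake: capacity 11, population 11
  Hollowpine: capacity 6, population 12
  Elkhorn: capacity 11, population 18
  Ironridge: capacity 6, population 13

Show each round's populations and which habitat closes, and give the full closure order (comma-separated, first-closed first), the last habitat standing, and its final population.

Closure order: Elkhorn, Ironridge, Hollowpine
Last habitat: Briarlake with 54 animals

Round 1: Briarlake=11 Elkhorn=18 Hollowpine=12 Ironridge=13 → close Elkhorn (overflow 7)
  18÷3 = 6 each, +1 to first 0
Round 2: Briarlake=17 Hollowpine=18 Ironridge=19 → close Ironridge (overflow 13)
  19÷2 = 9 each, +1 to first 1
Round 3: Briarlake=27 Hollowpine=27 → close Hollowpine (overflow 21)
  27÷1 = 27 each, +1 to first 0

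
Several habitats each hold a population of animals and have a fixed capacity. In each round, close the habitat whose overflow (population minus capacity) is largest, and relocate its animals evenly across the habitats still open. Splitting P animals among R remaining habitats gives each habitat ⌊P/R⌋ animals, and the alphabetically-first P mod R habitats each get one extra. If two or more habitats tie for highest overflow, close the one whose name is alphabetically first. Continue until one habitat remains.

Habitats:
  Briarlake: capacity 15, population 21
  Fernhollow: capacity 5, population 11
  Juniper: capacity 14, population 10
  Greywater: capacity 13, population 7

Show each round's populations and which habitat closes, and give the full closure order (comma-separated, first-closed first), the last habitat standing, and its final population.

Round 1: Briarlake=21 Fernhollow=11 Greywater=7 Juniper=10 → close Briarlake (overflow 6)
  21÷3 = 7 each, +1 to first 0
Round 2: Fernhollow=18 Greywater=14 Juniper=17 → close Fernhollow (overflow 13)
  18÷2 = 9 each, +1 to first 0
Round 3: Greywater=23 Juniper=26 → close Juniper (overflow 12)
  26÷1 = 26 each, +1 to first 0

Closure order: Briarlake, Fernhollow, Juniper
Last habitat: Greywater with 49 animals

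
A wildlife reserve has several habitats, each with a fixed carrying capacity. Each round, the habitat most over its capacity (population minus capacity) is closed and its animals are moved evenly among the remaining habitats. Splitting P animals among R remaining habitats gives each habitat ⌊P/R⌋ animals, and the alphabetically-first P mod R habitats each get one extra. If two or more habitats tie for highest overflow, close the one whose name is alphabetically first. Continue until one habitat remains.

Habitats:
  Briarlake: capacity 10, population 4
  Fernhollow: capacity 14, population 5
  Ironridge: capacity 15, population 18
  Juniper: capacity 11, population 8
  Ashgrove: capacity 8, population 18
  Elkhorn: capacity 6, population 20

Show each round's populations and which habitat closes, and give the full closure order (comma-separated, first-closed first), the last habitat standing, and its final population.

Round 1: Ashgrove=18 Briarlake=4 Elkhorn=20 Fernhollow=5 Ironridge=18 Juniper=8 → close Elkhorn (overflow 14)
  20÷5 = 4 each, +1 to first 0
Round 2: Ashgrove=22 Briarlake=8 Fernhollow=9 Ironridge=22 Juniper=12 → close Ashgrove (overflow 14)
  22÷4 = 5 each, +1 to first 2
Round 3: Briarlake=14 Fernhollow=15 Ironridge=27 Juniper=17 → close Ironridge (overflow 12)
  27÷3 = 9 each, +1 to first 0
Round 4: Briarlake=23 Fernhollow=24 Juniper=26 → close Juniper (overflow 15)
  26÷2 = 13 each, +1 to first 0
Round 5: Briarlake=36 Fernhollow=37 → close Briarlake (overflow 26)
  36÷1 = 36 each, +1 to first 0

Closure order: Elkhorn, Ashgrove, Ironridge, Juniper, Briarlake
Last habitat: Fernhollow with 73 animals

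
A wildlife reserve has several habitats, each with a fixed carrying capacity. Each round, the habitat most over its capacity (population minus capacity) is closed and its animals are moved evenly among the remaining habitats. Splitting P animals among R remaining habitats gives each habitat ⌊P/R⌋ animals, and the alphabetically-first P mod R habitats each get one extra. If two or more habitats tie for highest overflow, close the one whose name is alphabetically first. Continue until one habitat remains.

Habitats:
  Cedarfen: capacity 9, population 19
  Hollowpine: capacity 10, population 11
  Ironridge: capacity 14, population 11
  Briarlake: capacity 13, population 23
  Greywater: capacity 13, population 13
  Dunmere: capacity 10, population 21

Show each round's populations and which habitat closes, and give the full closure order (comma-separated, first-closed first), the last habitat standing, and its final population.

Closure order: Dunmere, Briarlake, Cedarfen, Hollowpine, Greywater
Last habitat: Ironridge with 98 animals

Round 1: Briarlake=23 Cedarfen=19 Dunmere=21 Greywater=13 Hollowpine=11 Ironridge=11 → close Dunmere (overflow 11)
  21÷5 = 4 each, +1 to first 1
Round 2: Briarlake=28 Cedarfen=23 Greywater=17 Hollowpine=15 Ironridge=15 → close Briarlake (overflow 15)
  28÷4 = 7 each, +1 to first 0
Round 3: Cedarfen=30 Greywater=24 Hollowpine=22 Ironridge=22 → close Cedarfen (overflow 21)
  30÷3 = 10 each, +1 to first 0
Round 4: Greywater=34 Hollowpine=32 Ironridge=32 → close Hollowpine (overflow 22)
  32÷2 = 16 each, +1 to first 0
Round 5: Greywater=50 Ironridge=48 → close Greywater (overflow 37)
  50÷1 = 50 each, +1 to first 0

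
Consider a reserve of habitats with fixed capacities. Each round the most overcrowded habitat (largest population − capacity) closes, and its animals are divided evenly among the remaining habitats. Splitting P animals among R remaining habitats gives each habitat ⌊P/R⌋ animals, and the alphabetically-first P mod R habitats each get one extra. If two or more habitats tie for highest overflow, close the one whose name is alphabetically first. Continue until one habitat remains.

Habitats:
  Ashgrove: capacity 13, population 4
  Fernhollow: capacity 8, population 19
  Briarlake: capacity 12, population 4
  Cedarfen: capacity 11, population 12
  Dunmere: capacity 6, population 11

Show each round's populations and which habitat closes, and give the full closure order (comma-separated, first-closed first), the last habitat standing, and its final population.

Round 1: Ashgrove=4 Briarlake=4 Cedarfen=12 Dunmere=11 Fernhollow=19 → close Fernhollow (overflow 11)
  19÷4 = 4 each, +1 to first 3
Round 2: Ashgrove=9 Briarlake=9 Cedarfen=17 Dunmere=15 → close Dunmere (overflow 9)
  15÷3 = 5 each, +1 to first 0
Round 3: Ashgrove=14 Briarlake=14 Cedarfen=22 → close Cedarfen (overflow 11)
  22÷2 = 11 each, +1 to first 0
Round 4: Ashgrove=25 Briarlake=25 → close Briarlake (overflow 13)
  25÷1 = 25 each, +1 to first 0

Closure order: Fernhollow, Dunmere, Cedarfen, Briarlake
Last habitat: Ashgrove with 50 animals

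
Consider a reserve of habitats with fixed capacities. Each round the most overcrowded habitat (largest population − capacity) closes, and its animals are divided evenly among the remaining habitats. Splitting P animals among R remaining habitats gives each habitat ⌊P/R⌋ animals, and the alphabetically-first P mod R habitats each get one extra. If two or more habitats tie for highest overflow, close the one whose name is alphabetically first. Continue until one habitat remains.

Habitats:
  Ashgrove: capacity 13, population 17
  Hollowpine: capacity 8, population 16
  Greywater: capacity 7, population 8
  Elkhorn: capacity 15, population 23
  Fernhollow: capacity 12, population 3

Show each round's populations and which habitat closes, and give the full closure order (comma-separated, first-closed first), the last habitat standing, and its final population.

Closure order: Elkhorn, Hollowpine, Ashgrove, Greywater
Last habitat: Fernhollow with 67 animals

Round 1: Ashgrove=17 Elkhorn=23 Fernhollow=3 Greywater=8 Hollowpine=16 → close Elkhorn (overflow 8)
  23÷4 = 5 each, +1 to first 3
Round 2: Ashgrove=23 Fernhollow=9 Greywater=14 Hollowpine=21 → close Hollowpine (overflow 13)
  21÷3 = 7 each, +1 to first 0
Round 3: Ashgrove=30 Fernhollow=16 Greywater=21 → close Ashgrove (overflow 17)
  30÷2 = 15 each, +1 to first 0
Round 4: Fernhollow=31 Greywater=36 → close Greywater (overflow 29)
  36÷1 = 36 each, +1 to first 0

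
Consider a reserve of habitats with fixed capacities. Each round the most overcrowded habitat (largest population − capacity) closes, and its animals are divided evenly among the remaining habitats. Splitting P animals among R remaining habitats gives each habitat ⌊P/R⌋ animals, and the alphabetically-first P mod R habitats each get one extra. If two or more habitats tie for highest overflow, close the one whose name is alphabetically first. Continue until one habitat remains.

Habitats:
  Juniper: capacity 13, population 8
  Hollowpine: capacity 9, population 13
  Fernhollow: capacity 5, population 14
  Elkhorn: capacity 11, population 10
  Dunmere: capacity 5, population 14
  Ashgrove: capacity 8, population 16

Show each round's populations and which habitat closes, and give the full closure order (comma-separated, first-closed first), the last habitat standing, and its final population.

Closure order: Dunmere, Fernhollow, Ashgrove, Hollowpine, Elkhorn
Last habitat: Juniper with 75 animals

Round 1: Ashgrove=16 Dunmere=14 Elkhorn=10 Fernhollow=14 Hollowpine=13 Juniper=8 → close Dunmere (overflow 9)
  14÷5 = 2 each, +1 to first 4
Round 2: Ashgrove=19 Elkhorn=13 Fernhollow=17 Hollowpine=16 Juniper=10 → close Fernhollow (overflow 12)
  17÷4 = 4 each, +1 to first 1
Round 3: Ashgrove=24 Elkhorn=17 Hollowpine=20 Juniper=14 → close Ashgrove (overflow 16)
  24÷3 = 8 each, +1 to first 0
Round 4: Elkhorn=25 Hollowpine=28 Juniper=22 → close Hollowpine (overflow 19)
  28÷2 = 14 each, +1 to first 0
Round 5: Elkhorn=39 Juniper=36 → close Elkhorn (overflow 28)
  39÷1 = 39 each, +1 to first 0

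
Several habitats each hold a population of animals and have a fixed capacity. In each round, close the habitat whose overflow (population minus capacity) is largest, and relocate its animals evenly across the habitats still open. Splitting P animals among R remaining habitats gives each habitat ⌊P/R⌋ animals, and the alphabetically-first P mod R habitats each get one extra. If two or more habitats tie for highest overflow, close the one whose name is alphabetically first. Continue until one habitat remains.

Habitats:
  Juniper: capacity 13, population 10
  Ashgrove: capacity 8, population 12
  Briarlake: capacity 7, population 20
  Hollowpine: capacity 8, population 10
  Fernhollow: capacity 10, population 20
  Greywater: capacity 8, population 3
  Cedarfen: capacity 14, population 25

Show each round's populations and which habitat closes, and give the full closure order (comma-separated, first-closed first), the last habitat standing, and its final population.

Round 1: Ashgrove=12 Briarlake=20 Cedarfen=25 Fernhollow=20 Greywater=3 Hollowpine=10 Juniper=10 → close Briarlake (overflow 13)
  20÷6 = 3 each, +1 to first 2
Round 2: Ashgrove=16 Cedarfen=29 Fernhollow=23 Greywater=6 Hollowpine=13 Juniper=13 → close Cedarfen (overflow 15)
  29÷5 = 5 each, +1 to first 4
Round 3: Ashgrove=22 Fernhollow=29 Greywater=12 Hollowpine=19 Juniper=18 → close Fernhollow (overflow 19)
  29÷4 = 7 each, +1 to first 1
Round 4: Ashgrove=30 Greywater=19 Hollowpine=26 Juniper=25 → close Ashgrove (overflow 22)
  30÷3 = 10 each, +1 to first 0
Round 5: Greywater=29 Hollowpine=36 Juniper=35 → close Hollowpine (overflow 28)
  36÷2 = 18 each, +1 to first 0
Round 6: Greywater=47 Juniper=53 → close Juniper (overflow 40)
  53÷1 = 53 each, +1 to first 0

Closure order: Briarlake, Cedarfen, Fernhollow, Ashgrove, Hollowpine, Juniper
Last habitat: Greywater with 100 animals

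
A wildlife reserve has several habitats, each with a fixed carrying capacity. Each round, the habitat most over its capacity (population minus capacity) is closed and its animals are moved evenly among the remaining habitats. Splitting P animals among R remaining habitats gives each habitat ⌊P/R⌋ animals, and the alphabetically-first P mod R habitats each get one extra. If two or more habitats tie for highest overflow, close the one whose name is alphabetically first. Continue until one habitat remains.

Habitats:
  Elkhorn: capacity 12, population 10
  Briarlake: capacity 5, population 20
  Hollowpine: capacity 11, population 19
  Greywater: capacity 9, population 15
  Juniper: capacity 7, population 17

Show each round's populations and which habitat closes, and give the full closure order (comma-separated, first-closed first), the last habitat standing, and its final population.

Round 1: Briarlake=20 Elkhorn=10 Greywater=15 Hollowpine=19 Juniper=17 → close Briarlake (overflow 15)
  20÷4 = 5 each, +1 to first 0
Round 2: Elkhorn=15 Greywater=20 Hollowpine=24 Juniper=22 → close Juniper (overflow 15)
  22÷3 = 7 each, +1 to first 1
Round 3: Elkhorn=23 Greywater=27 Hollowpine=31 → close Hollowpine (overflow 20)
  31÷2 = 15 each, +1 to first 1
Round 4: Elkhorn=39 Greywater=42 → close Greywater (overflow 33)
  42÷1 = 42 each, +1 to first 0

Closure order: Briarlake, Juniper, Hollowpine, Greywater
Last habitat: Elkhorn with 81 animals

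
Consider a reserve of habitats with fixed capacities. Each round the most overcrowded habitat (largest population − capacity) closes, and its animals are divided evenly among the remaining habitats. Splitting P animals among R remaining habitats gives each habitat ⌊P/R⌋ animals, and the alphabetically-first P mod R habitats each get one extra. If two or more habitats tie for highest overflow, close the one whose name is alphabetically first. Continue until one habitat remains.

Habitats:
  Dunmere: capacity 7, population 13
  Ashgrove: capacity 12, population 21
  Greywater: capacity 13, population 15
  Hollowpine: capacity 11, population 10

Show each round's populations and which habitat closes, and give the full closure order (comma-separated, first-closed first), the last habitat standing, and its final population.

Round 1: Ashgrove=21 Dunmere=13 Greywater=15 Hollowpine=10 → close Ashgrove (overflow 9)
  21÷3 = 7 each, +1 to first 0
Round 2: Dunmere=20 Greywater=22 Hollowpine=17 → close Dunmere (overflow 13)
  20÷2 = 10 each, +1 to first 0
Round 3: Greywater=32 Hollowpine=27 → close Greywater (overflow 19)
  32÷1 = 32 each, +1 to first 0

Closure order: Ashgrove, Dunmere, Greywater
Last habitat: Hollowpine with 59 animals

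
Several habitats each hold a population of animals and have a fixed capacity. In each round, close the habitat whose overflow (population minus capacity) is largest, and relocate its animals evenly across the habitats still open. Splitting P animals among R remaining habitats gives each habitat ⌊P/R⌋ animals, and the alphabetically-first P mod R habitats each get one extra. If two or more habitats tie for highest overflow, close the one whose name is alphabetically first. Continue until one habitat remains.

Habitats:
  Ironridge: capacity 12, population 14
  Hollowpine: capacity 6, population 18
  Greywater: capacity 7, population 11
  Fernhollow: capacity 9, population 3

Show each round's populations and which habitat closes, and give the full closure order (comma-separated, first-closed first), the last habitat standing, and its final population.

Round 1: Fernhollow=3 Greywater=11 Hollowpine=18 Ironridge=14 → close Hollowpine (overflow 12)
  18÷3 = 6 each, +1 to first 0
Round 2: Fernhollow=9 Greywater=17 Ironridge=20 → close Greywater (overflow 10)
  17÷2 = 8 each, +1 to first 1
Round 3: Fernhollow=18 Ironridge=28 → close Ironridge (overflow 16)
  28÷1 = 28 each, +1 to first 0

Closure order: Hollowpine, Greywater, Ironridge
Last habitat: Fernhollow with 46 animals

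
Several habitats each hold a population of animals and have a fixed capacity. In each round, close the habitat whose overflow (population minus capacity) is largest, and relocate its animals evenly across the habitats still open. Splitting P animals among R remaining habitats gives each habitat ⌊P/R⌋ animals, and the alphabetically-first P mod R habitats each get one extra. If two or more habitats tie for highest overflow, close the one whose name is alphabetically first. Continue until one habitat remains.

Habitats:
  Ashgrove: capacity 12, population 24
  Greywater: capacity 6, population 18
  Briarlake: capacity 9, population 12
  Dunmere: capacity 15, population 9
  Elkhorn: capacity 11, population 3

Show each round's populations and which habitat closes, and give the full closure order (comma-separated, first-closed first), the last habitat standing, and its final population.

Closure order: Ashgrove, Greywater, Briarlake, Dunmere
Last habitat: Elkhorn with 66 animals

Round 1: Ashgrove=24 Briarlake=12 Dunmere=9 Elkhorn=3 Greywater=18 → close Ashgrove (overflow 12)
  24÷4 = 6 each, +1 to first 0
Round 2: Briarlake=18 Dunmere=15 Elkhorn=9 Greywater=24 → close Greywater (overflow 18)
  24÷3 = 8 each, +1 to first 0
Round 3: Briarlake=26 Dunmere=23 Elkhorn=17 → close Briarlake (overflow 17)
  26÷2 = 13 each, +1 to first 0
Round 4: Dunmere=36 Elkhorn=30 → close Dunmere (overflow 21)
  36÷1 = 36 each, +1 to first 0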